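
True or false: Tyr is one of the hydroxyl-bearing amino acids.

True

Serine (S), threonine (T), and tyrosine (Y) each carry a hydroxyl group on the side chain.
Tyrosine is in this group.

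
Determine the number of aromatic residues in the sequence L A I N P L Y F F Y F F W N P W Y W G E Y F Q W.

13

F, W, and Y each carry an aromatic ring on the side chain.
Matching residues: Y7, F8, F9, Y10, F11, F12, W13, W16, Y17, W18, Y21, F22, W24.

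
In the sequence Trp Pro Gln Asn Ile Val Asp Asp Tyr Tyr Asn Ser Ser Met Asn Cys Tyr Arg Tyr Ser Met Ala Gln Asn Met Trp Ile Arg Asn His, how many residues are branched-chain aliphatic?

V, L, and I make up the branched-chain aliphatic group.
Matching residues: Ile5, Val6, Ile27.

3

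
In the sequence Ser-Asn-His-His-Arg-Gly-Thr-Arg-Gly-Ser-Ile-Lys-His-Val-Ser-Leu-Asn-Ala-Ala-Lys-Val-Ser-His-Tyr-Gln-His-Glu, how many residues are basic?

9

Lysine (K), arginine (R), and histidine (H) have basic, nitrogen-containing side chains.
Matching residues: His3, His4, Arg5, Arg8, Lys12, His13, Lys20, His23, His26.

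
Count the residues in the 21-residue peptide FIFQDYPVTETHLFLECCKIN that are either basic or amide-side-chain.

Basic: H, K, R. Amide-side-chain: N, Q.
Basic residues here: H12, K19 (2).
Amide-side-chain residues here: Q4, N21 (2).
The two groups share no amino acid, so total = 2 + 2 = 4.

4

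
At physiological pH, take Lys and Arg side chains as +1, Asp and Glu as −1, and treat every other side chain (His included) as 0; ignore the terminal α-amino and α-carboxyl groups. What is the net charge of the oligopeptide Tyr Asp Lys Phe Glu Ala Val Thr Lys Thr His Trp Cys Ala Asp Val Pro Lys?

Positive (K, R): Lys3, Lys9, Lys18 → +3.
Negative (D, E): Asp2, Glu5, Asp15 → −3.
Net charge = (+3) + (−3) = 0.

0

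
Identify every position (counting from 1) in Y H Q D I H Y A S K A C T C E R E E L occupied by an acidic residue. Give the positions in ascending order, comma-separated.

Matching residues: D4, E15, E17, E18.

4, 15, 17, 18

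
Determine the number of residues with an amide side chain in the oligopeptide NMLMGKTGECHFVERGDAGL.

Asparagine (N) and glutamine (Q) have uncharged amide side chains.
Matching residues: N1.

1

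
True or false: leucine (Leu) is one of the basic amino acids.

False

K, R, and H are the three residues with basic side chains (ε-amine, guanidinium, and imidazole respectively).
Leucine is not in this group.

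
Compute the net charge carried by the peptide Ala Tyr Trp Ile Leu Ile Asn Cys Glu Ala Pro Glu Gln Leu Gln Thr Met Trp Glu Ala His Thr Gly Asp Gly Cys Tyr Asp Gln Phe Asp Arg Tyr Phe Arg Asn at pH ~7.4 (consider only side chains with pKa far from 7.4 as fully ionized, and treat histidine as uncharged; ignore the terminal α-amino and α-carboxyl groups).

-4

At pH ~7.4 the Lys and Arg side chains are protonated (+1), the Asp and Glu side chains are deprotonated (−1), and with His taken as neutral all other side chains carry no charge.
Positive (K, R): Arg32, Arg35 → +2.
Negative (D, E): Glu9, Glu12, Glu19, Asp24, Asp28, Asp31 → −6.
Net charge = (+2) + (−6) = −4.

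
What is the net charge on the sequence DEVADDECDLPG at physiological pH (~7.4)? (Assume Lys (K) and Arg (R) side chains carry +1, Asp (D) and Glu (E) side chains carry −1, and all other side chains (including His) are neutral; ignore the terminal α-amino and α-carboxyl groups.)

Positive (K, R): none → +0.
Negative (D, E): D1, E2, D5, D6, E7, D9 → −6.
Net charge = (+0) + (−6) = −6.

-6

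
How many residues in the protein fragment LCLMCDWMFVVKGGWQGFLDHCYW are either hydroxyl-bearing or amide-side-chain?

2

Hydroxyl-bearing: S, T, Y. Amide-side-chain: N, Q.
Hydroxyl-bearing residues here: Y23 (1).
Amide-side-chain residues here: Q16 (1).
The two groups share no amino acid, so total = 1 + 1 = 2.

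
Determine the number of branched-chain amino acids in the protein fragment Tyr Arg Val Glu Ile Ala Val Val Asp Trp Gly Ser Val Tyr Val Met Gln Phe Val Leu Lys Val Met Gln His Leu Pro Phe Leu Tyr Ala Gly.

The BCAAs are Val, Leu, and Ile — aliphatic side chains with a branch point.
Matching residues: Val3, Ile5, Val7, Val8, Val13, Val15, Val19, Leu20, Val22, Leu26, Leu29.

11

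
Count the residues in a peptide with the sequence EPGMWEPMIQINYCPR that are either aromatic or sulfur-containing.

5

Aromatic: F, W, Y. Sulfur-containing: C, M.
Aromatic residues here: W5, Y13 (2).
Sulfur-containing residues here: M4, M8, C14 (3).
The two groups share no amino acid, so total = 2 + 3 = 5.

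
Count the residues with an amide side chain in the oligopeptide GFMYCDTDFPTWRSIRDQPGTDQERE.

2

The amide-side-chain residues are Asn (N) and Gln (Q).
Matching residues: Q18, Q23.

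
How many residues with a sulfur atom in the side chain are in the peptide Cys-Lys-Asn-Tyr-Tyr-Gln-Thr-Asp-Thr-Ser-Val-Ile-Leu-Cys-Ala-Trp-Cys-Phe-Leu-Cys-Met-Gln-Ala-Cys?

6

Cysteine (C, thiol) and methionine (M, thioether) are the two sulfur-containing amino acids.
Matching residues: Cys1, Cys14, Cys17, Cys20, Met21, Cys24.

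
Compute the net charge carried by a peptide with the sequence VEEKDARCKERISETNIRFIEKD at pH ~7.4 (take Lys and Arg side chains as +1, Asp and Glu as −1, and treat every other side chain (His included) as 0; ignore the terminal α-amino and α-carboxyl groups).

-1

Positive (K, R): K4, R7, K9, R11, R18, K22 → +6.
Negative (D, E): E2, E3, D5, E10, E14, E21, D23 → −7.
Net charge = (+6) + (−7) = −1.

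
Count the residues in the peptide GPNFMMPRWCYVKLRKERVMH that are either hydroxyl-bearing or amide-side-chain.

Hydroxyl-bearing: S, T, Y. Amide-side-chain: N, Q.
Hydroxyl-bearing residues here: Y11 (1).
Amide-side-chain residues here: N3 (1).
The two groups share no amino acid, so total = 1 + 1 = 2.

2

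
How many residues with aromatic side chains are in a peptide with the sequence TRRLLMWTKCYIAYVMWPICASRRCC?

4

The aromatic amino acids are Phe (F, benzyl), Trp (W, indole), and Tyr (Y, phenol).
Matching residues: W7, Y11, Y14, W17.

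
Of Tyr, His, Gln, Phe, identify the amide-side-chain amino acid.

The amide-side-chain residues are Asn (N) and Gln (Q).
Of the listed options, only Gln belongs to this group.

Gln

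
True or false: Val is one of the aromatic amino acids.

False

Phenylalanine (F), tryptophan (W), and tyrosine (Y) have aromatic ring side chains.
Valine is not in this group.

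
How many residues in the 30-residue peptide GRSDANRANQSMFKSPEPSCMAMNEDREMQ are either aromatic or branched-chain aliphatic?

Aromatic: F, W, Y. Branched-chain aliphatic: I, L, V.
Aromatic residues here: F13 (1).
Branched-chain aliphatic residues here: none (0).
The two groups share no amino acid, so total = 1 + 0 = 1.

1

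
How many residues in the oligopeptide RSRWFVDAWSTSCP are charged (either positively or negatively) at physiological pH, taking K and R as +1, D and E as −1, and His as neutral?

Charged side chains at pH ~7.4: K, R (positive); D, E (negative).
Matching residues: R1, R3, D7.

3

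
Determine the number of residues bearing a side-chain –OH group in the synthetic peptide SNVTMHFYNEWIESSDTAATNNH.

7

S, T, and Y are the three residues with a side-chain hydroxyl.
Matching residues: S1, T4, Y8, S14, S15, T17, T20.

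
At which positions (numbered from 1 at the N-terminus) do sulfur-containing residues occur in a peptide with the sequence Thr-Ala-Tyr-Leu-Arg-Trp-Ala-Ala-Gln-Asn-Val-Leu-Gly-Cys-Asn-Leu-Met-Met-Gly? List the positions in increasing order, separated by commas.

14, 17, 18

The sulfur-bearing residues are cysteine (–SH) and methionine (–S–CH₃).
Matching residues: Cys14, Met17, Met18.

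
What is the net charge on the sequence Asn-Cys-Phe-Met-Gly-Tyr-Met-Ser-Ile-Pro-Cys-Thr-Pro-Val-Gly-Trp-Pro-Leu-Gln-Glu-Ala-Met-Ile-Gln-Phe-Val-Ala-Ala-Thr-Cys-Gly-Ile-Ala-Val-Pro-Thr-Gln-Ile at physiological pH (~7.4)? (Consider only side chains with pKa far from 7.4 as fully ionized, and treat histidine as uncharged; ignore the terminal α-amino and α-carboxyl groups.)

Near pH 7.4, K and R contribute +1 each, D and E contribute −1 each, and every other side chain (His included, as stated) is uncharged.
Positive (K, R): none → +0.
Negative (D, E): Glu20 → −1.
Net charge = (+0) + (−1) = −1.

-1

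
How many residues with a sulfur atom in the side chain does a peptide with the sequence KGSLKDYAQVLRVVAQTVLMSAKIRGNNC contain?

Cysteine (C, thiol) and methionine (M, thioether) are the two sulfur-containing amino acids.
Matching residues: M20, C29.

2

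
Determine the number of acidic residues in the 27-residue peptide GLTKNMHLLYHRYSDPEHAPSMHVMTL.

2

The acidic residues are Asp (D) and Glu (E), whose side chains end in a carboxylate group.
Matching residues: D15, E17.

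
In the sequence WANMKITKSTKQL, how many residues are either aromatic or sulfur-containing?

2

Aromatic: F, W, Y. Sulfur-containing: C, M.
Aromatic residues here: W1 (1).
Sulfur-containing residues here: M4 (1).
The two groups share no amino acid, so total = 1 + 1 = 2.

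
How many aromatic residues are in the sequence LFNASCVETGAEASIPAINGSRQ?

The aromatic amino acids are Phe (F, benzyl), Trp (W, indole), and Tyr (Y, phenol).
Matching residues: F2.

1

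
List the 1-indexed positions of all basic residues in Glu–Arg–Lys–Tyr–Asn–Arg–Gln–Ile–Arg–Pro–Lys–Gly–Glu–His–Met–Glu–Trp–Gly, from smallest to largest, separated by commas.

The basic amino acids are Lys (K), Arg (R), and His (H).
Matching residues: Arg2, Lys3, Arg6, Arg9, Lys11, His14.

2, 3, 6, 9, 11, 14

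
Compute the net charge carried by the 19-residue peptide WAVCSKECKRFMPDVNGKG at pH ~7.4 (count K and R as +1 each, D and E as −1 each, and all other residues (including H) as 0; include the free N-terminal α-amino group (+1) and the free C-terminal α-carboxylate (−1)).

+2

Positive (K, R): K6, K9, R10, K18 → +4.
Negative (D, E): E7, D14 → −2.
The N-terminus (+1) and C-terminus (−1) cancel.
Net charge = (+4) + (−2) = +2.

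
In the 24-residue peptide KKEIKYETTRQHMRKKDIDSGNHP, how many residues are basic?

9

The basic amino acids are Lys (K), Arg (R), and His (H).
Matching residues: K1, K2, K5, R10, H12, R14, K15, K16, H23.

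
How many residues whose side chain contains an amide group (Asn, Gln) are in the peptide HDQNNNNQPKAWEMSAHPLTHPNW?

7

Matching residues: Q3, N4, N5, N6, N7, Q8, N23.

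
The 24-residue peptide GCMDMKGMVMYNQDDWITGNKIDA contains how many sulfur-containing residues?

Cysteine (C, thiol) and methionine (M, thioether) are the two sulfur-containing amino acids.
Matching residues: C2, M3, M5, M8, M10.

5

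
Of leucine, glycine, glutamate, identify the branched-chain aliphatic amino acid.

leucine

Valine (V), leucine (L), and isoleucine (I) are the branched-chain amino acids.
Of the listed options, only leucine belongs to this group.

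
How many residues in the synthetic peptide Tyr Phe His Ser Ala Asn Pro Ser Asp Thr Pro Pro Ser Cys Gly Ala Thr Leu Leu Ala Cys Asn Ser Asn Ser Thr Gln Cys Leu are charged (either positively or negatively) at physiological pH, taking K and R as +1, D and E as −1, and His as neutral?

Charged side chains at pH ~7.4: K, R (positive); D, E (negative).
Matching residues: Asp9.

1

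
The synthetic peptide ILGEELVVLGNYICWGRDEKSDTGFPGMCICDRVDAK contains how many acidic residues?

Aspartate (D) and glutamate (E) have carboxylic-acid side chains and are the acidic amino acids.
Matching residues: E4, E5, D18, E19, D22, D32, D35.

7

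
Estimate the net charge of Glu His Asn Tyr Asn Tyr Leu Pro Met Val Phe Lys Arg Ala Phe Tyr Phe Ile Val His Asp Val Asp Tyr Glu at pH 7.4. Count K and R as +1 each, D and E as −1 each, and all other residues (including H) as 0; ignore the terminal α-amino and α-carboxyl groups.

Positive (K, R): Lys12, Arg13 → +2.
Negative (D, E): Glu1, Asp21, Asp23, Glu25 → −4.
Net charge = (+2) + (−4) = −2.

-2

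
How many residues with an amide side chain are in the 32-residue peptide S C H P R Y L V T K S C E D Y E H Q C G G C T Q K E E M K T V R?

The amide-side-chain residues are Asn (N) and Gln (Q).
Matching residues: Q18, Q24.

2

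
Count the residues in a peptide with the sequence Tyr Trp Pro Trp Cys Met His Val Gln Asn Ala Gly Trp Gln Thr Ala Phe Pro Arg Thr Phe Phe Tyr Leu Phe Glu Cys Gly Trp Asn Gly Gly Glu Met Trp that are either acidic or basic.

4

Acidic: D, E. Basic: H, K, R.
Acidic residues here: Glu26, Glu33 (2).
Basic residues here: His7, Arg19 (2).
The two groups share no amino acid, so total = 2 + 2 = 4.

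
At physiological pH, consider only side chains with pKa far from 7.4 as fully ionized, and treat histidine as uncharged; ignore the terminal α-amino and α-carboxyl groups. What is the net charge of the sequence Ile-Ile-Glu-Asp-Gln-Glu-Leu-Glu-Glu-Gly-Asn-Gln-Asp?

-6

At pH ~7.4 the Lys and Arg side chains are protonated (+1), the Asp and Glu side chains are deprotonated (−1), and with His taken as neutral all other side chains carry no charge.
Positive (K, R): none → +0.
Negative (D, E): Glu3, Asp4, Glu6, Glu8, Glu9, Asp13 → −6.
Net charge = (+0) + (−6) = −6.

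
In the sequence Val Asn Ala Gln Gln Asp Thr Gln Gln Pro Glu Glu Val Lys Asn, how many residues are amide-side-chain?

6

Only N (asparagine) and Q (glutamine) carry a side-chain carboxamide.
Matching residues: Asn2, Gln4, Gln5, Gln8, Gln9, Asn15.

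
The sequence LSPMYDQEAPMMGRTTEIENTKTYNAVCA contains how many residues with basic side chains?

2

K, R, and H are the three residues with basic side chains (ε-amine, guanidinium, and imidazole respectively).
Matching residues: R14, K22.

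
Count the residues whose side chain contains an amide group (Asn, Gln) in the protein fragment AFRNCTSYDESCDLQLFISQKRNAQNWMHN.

7

Matching residues: N4, Q15, Q20, N23, Q25, N26, N30.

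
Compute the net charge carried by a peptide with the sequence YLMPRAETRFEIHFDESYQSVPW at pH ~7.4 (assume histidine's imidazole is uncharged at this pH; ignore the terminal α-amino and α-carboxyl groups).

The side chains ionized at physiological pH are Lys/Arg (+1) and Asp/Glu (−1); with His treated as neutral, nothing else contributes.
Positive (K, R): R5, R9 → +2.
Negative (D, E): E7, E11, D15, E16 → −4.
Net charge = (+2) + (−4) = −2.

-2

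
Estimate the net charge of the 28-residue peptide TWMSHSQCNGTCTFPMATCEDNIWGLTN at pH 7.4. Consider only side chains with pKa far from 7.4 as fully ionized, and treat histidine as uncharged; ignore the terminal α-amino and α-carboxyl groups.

The side chains ionized at physiological pH are Lys/Arg (+1) and Asp/Glu (−1); with His treated as neutral, nothing else contributes.
Positive (K, R): none → +0.
Negative (D, E): E20, D21 → −2.
Net charge = (+0) + (−2) = −2.

-2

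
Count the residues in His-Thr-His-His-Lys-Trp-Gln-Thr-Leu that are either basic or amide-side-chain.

Basic: H, K, R. Amide-side-chain: N, Q.
Basic residues here: His1, His3, His4, Lys5 (4).
Amide-side-chain residues here: Gln7 (1).
The two groups share no amino acid, so total = 4 + 1 = 5.

5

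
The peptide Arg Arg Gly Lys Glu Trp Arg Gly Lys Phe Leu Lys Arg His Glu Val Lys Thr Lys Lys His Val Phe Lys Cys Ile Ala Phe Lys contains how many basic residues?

Lysine (K), arginine (R), and histidine (H) have basic, nitrogen-containing side chains.
Matching residues: Arg1, Arg2, Lys4, Arg7, Lys9, Lys12, Arg13, His14, Lys17, Lys19, Lys20, His21, Lys24, Lys29.

14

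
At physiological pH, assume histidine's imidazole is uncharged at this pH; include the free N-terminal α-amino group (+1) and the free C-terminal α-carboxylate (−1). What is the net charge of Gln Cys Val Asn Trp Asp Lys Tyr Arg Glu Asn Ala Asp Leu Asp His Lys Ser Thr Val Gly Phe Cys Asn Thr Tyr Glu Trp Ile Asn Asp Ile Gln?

-3

The side chains ionized at physiological pH are Lys/Arg (+1) and Asp/Glu (−1); with His treated as neutral, nothing else contributes.
Positive (K, R): Lys7, Arg9, Lys17 → +3.
Negative (D, E): Asp6, Glu10, Asp13, Asp15, Glu27, Asp31 → −6.
The N-terminus (+1) and C-terminus (−1) cancel.
Net charge = (+3) + (−6) = −3.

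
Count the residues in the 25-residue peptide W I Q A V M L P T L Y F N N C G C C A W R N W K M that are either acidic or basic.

Acidic: D, E. Basic: H, K, R.
Acidic residues here: none (0).
Basic residues here: R21, K24 (2).
The two groups share no amino acid, so total = 0 + 2 = 2.

2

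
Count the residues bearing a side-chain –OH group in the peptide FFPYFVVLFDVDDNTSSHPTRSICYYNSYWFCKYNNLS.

The –OH-bearing residues are Ser, Thr (aliphatic alcohols), and Tyr (phenol).
Matching residues: Y4, T15, S16, S17, T20, S22, Y25, Y26, S28, Y29, Y34, S38.

12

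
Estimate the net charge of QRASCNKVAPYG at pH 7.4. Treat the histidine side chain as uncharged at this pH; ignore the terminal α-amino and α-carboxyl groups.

+2

At pH ~7.4 the Lys and Arg side chains are protonated (+1), the Asp and Glu side chains are deprotonated (−1), and with His taken as neutral all other side chains carry no charge.
Positive (K, R): R2, K7 → +2.
Negative (D, E): none → −0.
Net charge = (+2) + (−0) = +2.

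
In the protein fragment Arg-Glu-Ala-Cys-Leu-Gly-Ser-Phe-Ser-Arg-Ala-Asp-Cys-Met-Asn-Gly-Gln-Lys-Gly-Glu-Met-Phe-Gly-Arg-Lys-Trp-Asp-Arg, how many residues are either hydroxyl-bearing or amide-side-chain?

Hydroxyl-bearing: S, T, Y. Amide-side-chain: N, Q.
Hydroxyl-bearing residues here: Ser7, Ser9 (2).
Amide-side-chain residues here: Asn15, Gln17 (2).
The two groups share no amino acid, so total = 2 + 2 = 4.

4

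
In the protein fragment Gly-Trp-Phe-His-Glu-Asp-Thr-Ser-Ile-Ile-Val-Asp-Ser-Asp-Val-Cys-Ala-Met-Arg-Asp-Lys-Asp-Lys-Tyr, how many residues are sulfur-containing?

2

Cysteine (C, thiol) and methionine (M, thioether) are the two sulfur-containing amino acids.
Matching residues: Cys16, Met18.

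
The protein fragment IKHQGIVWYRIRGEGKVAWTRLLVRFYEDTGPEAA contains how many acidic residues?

4

Only D (aspartate) and E (glutamate) carry a side-chain carboxylic acid.
Matching residues: E14, E28, D29, E33.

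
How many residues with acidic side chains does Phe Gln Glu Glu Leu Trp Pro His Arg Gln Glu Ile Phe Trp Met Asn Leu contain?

Only D (aspartate) and E (glutamate) carry a side-chain carboxylic acid.
Matching residues: Glu3, Glu4, Glu11.

3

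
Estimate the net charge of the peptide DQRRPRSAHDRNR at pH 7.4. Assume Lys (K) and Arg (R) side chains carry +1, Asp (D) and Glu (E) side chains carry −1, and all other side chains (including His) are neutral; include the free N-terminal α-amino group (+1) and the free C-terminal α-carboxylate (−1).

Positive (K, R): R3, R4, R6, R11, R13 → +5.
Negative (D, E): D1, D10 → −2.
The N-terminus (+1) and C-terminus (−1) cancel.
Net charge = (+5) + (−2) = +3.

+3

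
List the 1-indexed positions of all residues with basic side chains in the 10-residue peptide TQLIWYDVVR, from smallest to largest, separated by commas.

10

The basic amino acids are Lys (K), Arg (R), and His (H).
Matching residues: R10.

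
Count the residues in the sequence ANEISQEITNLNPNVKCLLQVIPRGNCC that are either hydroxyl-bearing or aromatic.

2

Hydroxyl-bearing: S, T, Y. Aromatic: F, W, Y.
Hydroxyl-bearing residues here: S5, T9 (2).
Aromatic residues here: none (0).
(Y belongs to both groups, but none appear in this sequence.) Total = 2 + 0 = 2.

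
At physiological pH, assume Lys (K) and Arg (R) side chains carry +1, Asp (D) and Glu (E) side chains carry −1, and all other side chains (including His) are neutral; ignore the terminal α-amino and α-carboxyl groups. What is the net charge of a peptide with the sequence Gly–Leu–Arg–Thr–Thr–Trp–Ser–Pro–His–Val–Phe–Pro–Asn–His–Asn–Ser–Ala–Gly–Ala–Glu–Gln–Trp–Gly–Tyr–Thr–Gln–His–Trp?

0

Positive (K, R): Arg3 → +1.
Negative (D, E): Glu20 → −1.
Net charge = (+1) + (−1) = 0.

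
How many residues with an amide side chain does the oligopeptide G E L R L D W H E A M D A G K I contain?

The amide-side-chain residues are Asn (N) and Gln (Q).
None of the 16 residues belong to this group.

0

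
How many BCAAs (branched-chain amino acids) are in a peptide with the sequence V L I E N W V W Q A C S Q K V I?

6

V, L, and I make up the branched-chain aliphatic group.
Matching residues: V1, L2, I3, V7, V15, I16.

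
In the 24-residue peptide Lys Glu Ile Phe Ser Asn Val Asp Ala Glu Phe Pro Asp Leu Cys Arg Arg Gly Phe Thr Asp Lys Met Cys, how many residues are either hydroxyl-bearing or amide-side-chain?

Hydroxyl-bearing: S, T, Y. Amide-side-chain: N, Q.
Hydroxyl-bearing residues here: Ser5, Thr20 (2).
Amide-side-chain residues here: Asn6 (1).
The two groups share no amino acid, so total = 2 + 1 = 3.

3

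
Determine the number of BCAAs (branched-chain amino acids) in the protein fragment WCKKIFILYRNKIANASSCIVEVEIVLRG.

Valine (V), leucine (L), and isoleucine (I) are the branched-chain amino acids.
Matching residues: I5, I7, L8, I13, I20, V21, V23, I25, V26, L27.

10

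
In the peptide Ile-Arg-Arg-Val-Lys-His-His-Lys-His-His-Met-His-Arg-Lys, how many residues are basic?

11

Lysine (K), arginine (R), and histidine (H) have basic, nitrogen-containing side chains.
Matching residues: Arg2, Arg3, Lys5, His6, His7, Lys8, His9, His10, His12, Arg13, Lys14.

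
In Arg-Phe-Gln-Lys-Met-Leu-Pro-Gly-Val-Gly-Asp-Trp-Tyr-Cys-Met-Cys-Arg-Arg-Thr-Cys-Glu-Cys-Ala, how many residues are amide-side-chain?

1

Asparagine (N) and glutamine (Q) have uncharged amide side chains.
Matching residues: Gln3.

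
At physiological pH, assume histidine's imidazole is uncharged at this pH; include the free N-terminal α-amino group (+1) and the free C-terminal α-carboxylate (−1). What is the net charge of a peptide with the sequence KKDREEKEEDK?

-1

At pH ~7.4 the Lys and Arg side chains are protonated (+1), the Asp and Glu side chains are deprotonated (−1), and with His taken as neutral all other side chains carry no charge.
Positive (K, R): K1, K2, R4, K7, K11 → +5.
Negative (D, E): D3, E5, E6, E8, E9, D10 → −6.
The N-terminus (+1) and C-terminus (−1) cancel.
Net charge = (+5) + (−6) = −1.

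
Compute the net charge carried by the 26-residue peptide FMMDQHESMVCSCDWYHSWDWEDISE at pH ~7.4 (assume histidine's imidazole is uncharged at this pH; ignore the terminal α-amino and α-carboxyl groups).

Near pH 7.4, K and R contribute +1 each, D and E contribute −1 each, and every other side chain (His included, as stated) is uncharged.
Positive (K, R): none → +0.
Negative (D, E): D4, E7, D14, D20, E22, D23, E26 → −7.
Net charge = (+0) + (−7) = −7.

-7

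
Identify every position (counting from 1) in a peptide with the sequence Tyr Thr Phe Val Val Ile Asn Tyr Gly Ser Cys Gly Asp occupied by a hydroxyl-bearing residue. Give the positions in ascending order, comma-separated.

The –OH-bearing residues are Ser, Thr (aliphatic alcohols), and Tyr (phenol).
Matching residues: Tyr1, Thr2, Tyr8, Ser10.

1, 2, 8, 10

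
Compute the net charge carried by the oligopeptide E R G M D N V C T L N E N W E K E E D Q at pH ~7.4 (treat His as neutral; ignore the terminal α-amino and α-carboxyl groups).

The side chains ionized at physiological pH are Lys/Arg (+1) and Asp/Glu (−1); with His treated as neutral, nothing else contributes.
Positive (K, R): R2, K16 → +2.
Negative (D, E): E1, D5, E12, E15, E17, E18, D19 → −7.
Net charge = (+2) + (−7) = −5.

-5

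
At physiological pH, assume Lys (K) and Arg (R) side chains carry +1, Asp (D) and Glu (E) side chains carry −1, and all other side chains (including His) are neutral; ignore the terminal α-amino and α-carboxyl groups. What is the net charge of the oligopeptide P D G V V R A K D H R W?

Positive (K, R): R6, K8, R11 → +3.
Negative (D, E): D2, D9 → −2.
Net charge = (+3) + (−2) = +1.

+1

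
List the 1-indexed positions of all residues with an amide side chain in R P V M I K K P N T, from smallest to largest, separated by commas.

The amide-side-chain residues are Asn (N) and Gln (Q).
Matching residues: N9.

9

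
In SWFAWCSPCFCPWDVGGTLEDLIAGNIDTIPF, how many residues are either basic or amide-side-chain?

Basic: H, K, R. Amide-side-chain: N, Q.
Basic residues here: none (0).
Amide-side-chain residues here: N26 (1).
The two groups share no amino acid, so total = 0 + 1 = 1.

1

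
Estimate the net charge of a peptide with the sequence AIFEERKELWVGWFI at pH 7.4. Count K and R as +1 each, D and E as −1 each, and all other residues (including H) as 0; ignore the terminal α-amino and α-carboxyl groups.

-1

Positive (K, R): R6, K7 → +2.
Negative (D, E): E4, E5, E8 → −3.
Net charge = (+2) + (−3) = −1.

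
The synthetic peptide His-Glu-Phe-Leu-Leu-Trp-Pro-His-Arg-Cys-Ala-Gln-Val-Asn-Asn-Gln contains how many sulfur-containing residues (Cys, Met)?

Matching residues: Cys10.

1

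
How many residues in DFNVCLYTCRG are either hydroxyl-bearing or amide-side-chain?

Hydroxyl-bearing: S, T, Y. Amide-side-chain: N, Q.
Hydroxyl-bearing residues here: Y7, T8 (2).
Amide-side-chain residues here: N3 (1).
The two groups share no amino acid, so total = 2 + 1 = 3.

3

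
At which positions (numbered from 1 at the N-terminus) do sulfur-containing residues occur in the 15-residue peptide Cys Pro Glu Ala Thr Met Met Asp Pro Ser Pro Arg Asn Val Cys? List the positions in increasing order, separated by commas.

1, 6, 7, 15

The sulfur-bearing residues are cysteine (–SH) and methionine (–S–CH₃).
Matching residues: Cys1, Met6, Met7, Cys15.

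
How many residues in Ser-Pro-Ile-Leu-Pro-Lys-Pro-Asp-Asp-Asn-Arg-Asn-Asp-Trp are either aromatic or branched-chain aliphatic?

3

Aromatic: F, W, Y. Branched-chain aliphatic: I, L, V.
Aromatic residues here: Trp14 (1).
Branched-chain aliphatic residues here: Ile3, Leu4 (2).
The two groups share no amino acid, so total = 1 + 2 = 3.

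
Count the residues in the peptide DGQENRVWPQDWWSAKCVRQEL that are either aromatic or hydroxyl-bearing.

Aromatic: F, W, Y. Hydroxyl-bearing: S, T, Y.
Aromatic residues here: W8, W12, W13 (3).
Hydroxyl-bearing residues here: S14 (1).
(Y belongs to both groups, but none appear in this sequence.) Total = 3 + 1 = 4.

4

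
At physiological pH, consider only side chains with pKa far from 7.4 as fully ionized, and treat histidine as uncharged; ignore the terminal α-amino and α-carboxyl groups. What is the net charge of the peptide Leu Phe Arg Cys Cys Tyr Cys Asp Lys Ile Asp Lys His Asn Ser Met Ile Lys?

+2

The side chains ionized at physiological pH are Lys/Arg (+1) and Asp/Glu (−1); with His treated as neutral, nothing else contributes.
Positive (K, R): Arg3, Lys9, Lys12, Lys18 → +4.
Negative (D, E): Asp8, Asp11 → −2.
Net charge = (+4) + (−2) = +2.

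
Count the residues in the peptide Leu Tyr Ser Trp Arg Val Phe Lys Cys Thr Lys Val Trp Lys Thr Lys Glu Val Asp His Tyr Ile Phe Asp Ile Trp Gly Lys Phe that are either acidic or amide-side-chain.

Acidic: D, E. Amide-side-chain: N, Q.
Acidic residues here: Glu17, Asp19, Asp24 (3).
Amide-side-chain residues here: none (0).
The two groups share no amino acid, so total = 3 + 0 = 3.

3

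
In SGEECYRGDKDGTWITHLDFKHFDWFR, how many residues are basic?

6

K, R, and H are the three residues with basic side chains (ε-amine, guanidinium, and imidazole respectively).
Matching residues: R7, K10, H17, K21, H22, R27.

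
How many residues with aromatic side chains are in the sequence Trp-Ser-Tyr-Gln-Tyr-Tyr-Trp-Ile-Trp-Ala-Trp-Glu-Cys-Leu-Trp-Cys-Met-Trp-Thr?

9

The aromatic amino acids are Phe (F, benzyl), Trp (W, indole), and Tyr (Y, phenol).
Matching residues: Trp1, Tyr3, Tyr5, Tyr6, Trp7, Trp9, Trp11, Trp15, Trp18.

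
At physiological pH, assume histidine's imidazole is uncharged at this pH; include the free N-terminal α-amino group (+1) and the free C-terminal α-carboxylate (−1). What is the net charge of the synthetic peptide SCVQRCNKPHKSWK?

+4

The side chains ionized at physiological pH are Lys/Arg (+1) and Asp/Glu (−1); with His treated as neutral, nothing else contributes.
Positive (K, R): R5, K8, K11, K14 → +4.
Negative (D, E): none → −0.
The N-terminus (+1) and C-terminus (−1) cancel.
Net charge = (+4) + (−0) = +4.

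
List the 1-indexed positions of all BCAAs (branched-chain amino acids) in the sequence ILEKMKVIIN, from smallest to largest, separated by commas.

V, L, and I make up the branched-chain aliphatic group.
Matching residues: I1, L2, V7, I8, I9.

1, 2, 7, 8, 9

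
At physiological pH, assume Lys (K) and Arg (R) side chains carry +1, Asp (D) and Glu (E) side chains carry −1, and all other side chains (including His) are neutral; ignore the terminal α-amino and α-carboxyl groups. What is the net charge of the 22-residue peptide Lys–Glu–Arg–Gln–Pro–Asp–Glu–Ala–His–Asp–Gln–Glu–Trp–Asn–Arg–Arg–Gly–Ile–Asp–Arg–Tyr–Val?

-1

Positive (K, R): Lys1, Arg3, Arg15, Arg16, Arg20 → +5.
Negative (D, E): Glu2, Asp6, Glu7, Asp10, Glu12, Asp19 → −6.
Net charge = (+5) + (−6) = −1.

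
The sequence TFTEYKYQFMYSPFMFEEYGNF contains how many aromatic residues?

F, W, and Y each carry an aromatic ring on the side chain.
Matching residues: F2, Y5, Y7, F9, Y11, F14, F16, Y19, F22.

9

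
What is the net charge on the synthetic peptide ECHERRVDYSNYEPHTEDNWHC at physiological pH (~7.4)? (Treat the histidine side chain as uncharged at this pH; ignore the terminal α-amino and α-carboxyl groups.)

The side chains ionized at physiological pH are Lys/Arg (+1) and Asp/Glu (−1); with His treated as neutral, nothing else contributes.
Positive (K, R): R5, R6 → +2.
Negative (D, E): E1, E4, D8, E13, E17, D18 → −6.
Net charge = (+2) + (−6) = −4.

-4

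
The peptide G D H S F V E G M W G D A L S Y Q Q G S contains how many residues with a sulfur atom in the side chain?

1

The sulfur-bearing residues are cysteine (–SH) and methionine (–S–CH₃).
Matching residues: M9.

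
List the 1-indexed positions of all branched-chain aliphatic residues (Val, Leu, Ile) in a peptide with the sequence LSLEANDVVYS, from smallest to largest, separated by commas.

1, 3, 8, 9

Matching residues: L1, L3, V8, V9.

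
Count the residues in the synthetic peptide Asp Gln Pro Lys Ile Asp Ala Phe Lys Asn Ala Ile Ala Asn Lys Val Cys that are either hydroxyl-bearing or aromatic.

1

Hydroxyl-bearing: S, T, Y. Aromatic: F, W, Y.
Hydroxyl-bearing residues here: none (0).
Aromatic residues here: Phe8 (1).
(Y belongs to both groups, but none appear in this sequence.) Total = 0 + 1 = 1.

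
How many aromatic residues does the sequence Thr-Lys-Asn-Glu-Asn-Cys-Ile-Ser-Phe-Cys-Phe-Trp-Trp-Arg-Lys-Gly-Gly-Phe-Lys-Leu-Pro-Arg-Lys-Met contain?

5

F, W, and Y each carry an aromatic ring on the side chain.
Matching residues: Phe9, Phe11, Trp12, Trp13, Phe18.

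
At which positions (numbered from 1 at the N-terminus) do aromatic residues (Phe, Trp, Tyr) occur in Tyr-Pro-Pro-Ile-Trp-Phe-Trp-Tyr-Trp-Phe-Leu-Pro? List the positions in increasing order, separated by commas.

1, 5, 6, 7, 8, 9, 10

Matching residues: Tyr1, Trp5, Phe6, Trp7, Tyr8, Trp9, Phe10.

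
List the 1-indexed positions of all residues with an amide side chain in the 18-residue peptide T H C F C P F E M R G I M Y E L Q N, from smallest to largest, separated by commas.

The amide-side-chain residues are Asn (N) and Gln (Q).
Matching residues: Q17, N18.

17, 18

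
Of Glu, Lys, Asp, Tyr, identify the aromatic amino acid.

Phenylalanine (F), tryptophan (W), and tyrosine (Y) have aromatic ring side chains.
Of the listed options, only Tyr belongs to this group.

Tyr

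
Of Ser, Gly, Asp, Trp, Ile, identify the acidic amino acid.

The acidic residues are Asp (D) and Glu (E), whose side chains end in a carboxylate group.
Of the listed options, only Asp belongs to this group.

Asp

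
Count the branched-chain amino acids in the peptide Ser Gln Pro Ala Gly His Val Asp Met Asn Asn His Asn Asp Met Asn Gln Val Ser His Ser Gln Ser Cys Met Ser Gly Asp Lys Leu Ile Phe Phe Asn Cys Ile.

Valine (V), leucine (L), and isoleucine (I) are the branched-chain amino acids.
Matching residues: Val7, Val18, Leu30, Ile31, Ile36.

5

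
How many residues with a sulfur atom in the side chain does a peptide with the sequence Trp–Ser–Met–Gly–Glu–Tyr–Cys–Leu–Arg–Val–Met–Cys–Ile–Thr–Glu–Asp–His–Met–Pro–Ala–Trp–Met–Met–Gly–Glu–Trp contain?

7

Cysteine (C, thiol) and methionine (M, thioether) are the two sulfur-containing amino acids.
Matching residues: Met3, Cys7, Met11, Cys12, Met18, Met22, Met23.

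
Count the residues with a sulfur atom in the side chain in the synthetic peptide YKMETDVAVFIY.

Cysteine (C, thiol) and methionine (M, thioether) are the two sulfur-containing amino acids.
Matching residues: M3.

1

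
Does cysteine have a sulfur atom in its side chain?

Yes

Only Cys (C) and Met (M) have a sulfur atom in the side chain.
Cysteine is in this group.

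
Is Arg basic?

Yes

The basic amino acids are Lys (K), Arg (R), and His (H).
Arginine is in this group.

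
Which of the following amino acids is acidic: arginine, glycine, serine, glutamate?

glutamate

The acidic residues are Asp (D) and Glu (E), whose side chains end in a carboxylate group.
Of the listed options, only glutamate belongs to this group.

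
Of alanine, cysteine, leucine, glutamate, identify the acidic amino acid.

Aspartate (D) and glutamate (E) have carboxylic-acid side chains and are the acidic amino acids.
Of the listed options, only glutamate belongs to this group.

glutamate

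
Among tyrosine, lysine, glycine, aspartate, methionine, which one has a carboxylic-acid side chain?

The acidic residues are Asp (D) and Glu (E), whose side chains end in a carboxylate group.
Of the listed options, only aspartate belongs to this group.

aspartate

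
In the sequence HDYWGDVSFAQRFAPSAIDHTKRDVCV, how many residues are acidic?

4

The acidic residues are Asp (D) and Glu (E), whose side chains end in a carboxylate group.
Matching residues: D2, D6, D19, D24.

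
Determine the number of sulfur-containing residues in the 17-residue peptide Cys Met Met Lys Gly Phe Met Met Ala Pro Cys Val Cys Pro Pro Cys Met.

Cysteine (C, thiol) and methionine (M, thioether) are the two sulfur-containing amino acids.
Matching residues: Cys1, Met2, Met3, Met7, Met8, Cys11, Cys13, Cys16, Met17.

9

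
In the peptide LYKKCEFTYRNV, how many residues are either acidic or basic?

Acidic: D, E. Basic: H, K, R.
Acidic residues here: E6 (1).
Basic residues here: K3, K4, R10 (3).
The two groups share no amino acid, so total = 1 + 3 = 4.

4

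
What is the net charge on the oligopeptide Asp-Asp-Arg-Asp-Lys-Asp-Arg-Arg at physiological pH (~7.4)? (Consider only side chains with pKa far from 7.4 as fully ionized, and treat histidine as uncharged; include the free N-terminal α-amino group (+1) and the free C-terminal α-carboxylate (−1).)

0

The side chains ionized at physiological pH are Lys/Arg (+1) and Asp/Glu (−1); with His treated as neutral, nothing else contributes.
Positive (K, R): Arg3, Lys5, Arg7, Arg8 → +4.
Negative (D, E): Asp1, Asp2, Asp4, Asp6 → −4.
The N-terminus (+1) and C-terminus (−1) cancel.
Net charge = (+4) + (−4) = 0.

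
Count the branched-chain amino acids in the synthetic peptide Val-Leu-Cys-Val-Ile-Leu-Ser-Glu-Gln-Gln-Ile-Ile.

7

V, L, and I make up the branched-chain aliphatic group.
Matching residues: Val1, Leu2, Val4, Ile5, Leu6, Ile11, Ile12.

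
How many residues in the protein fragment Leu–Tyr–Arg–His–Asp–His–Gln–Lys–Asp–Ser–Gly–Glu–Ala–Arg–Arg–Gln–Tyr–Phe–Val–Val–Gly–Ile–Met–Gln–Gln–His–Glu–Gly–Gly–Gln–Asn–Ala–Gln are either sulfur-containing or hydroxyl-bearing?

Sulfur-containing: C, M. Hydroxyl-bearing: S, T, Y.
Sulfur-containing residues here: Met23 (1).
Hydroxyl-bearing residues here: Tyr2, Ser10, Tyr17 (3).
The two groups share no amino acid, so total = 1 + 3 = 4.

4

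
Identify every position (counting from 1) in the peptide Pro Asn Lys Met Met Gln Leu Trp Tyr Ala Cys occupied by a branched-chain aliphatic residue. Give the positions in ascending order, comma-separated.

The BCAAs are Val, Leu, and Ile — aliphatic side chains with a branch point.
Matching residues: Leu7.

7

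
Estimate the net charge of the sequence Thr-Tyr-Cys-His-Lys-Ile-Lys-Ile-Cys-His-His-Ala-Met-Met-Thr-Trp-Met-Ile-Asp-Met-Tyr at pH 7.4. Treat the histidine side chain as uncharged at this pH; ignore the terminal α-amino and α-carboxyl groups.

+1

The side chains ionized at physiological pH are Lys/Arg (+1) and Asp/Glu (−1); with His treated as neutral, nothing else contributes.
Positive (K, R): Lys5, Lys7 → +2.
Negative (D, E): Asp19 → −1.
Net charge = (+2) + (−1) = +1.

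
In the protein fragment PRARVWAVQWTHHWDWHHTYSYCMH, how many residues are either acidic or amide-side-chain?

Acidic: D, E. Amide-side-chain: N, Q.
Acidic residues here: D15 (1).
Amide-side-chain residues here: Q9 (1).
The two groups share no amino acid, so total = 1 + 1 = 2.

2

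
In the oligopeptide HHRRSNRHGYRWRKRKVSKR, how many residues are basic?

The basic amino acids are Lys (K), Arg (R), and His (H).
Matching residues: H1, H2, R3, R4, R7, H8, R11, R13, K14, R15, K16, K19, R20.

13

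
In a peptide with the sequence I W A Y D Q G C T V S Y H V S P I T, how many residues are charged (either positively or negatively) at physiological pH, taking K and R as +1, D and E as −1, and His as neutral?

1

Charged side chains at pH ~7.4: K, R (positive); D, E (negative).
Matching residues: D5.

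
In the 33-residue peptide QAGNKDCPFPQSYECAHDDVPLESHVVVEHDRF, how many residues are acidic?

Aspartate (D) and glutamate (E) have carboxylic-acid side chains and are the acidic amino acids.
Matching residues: D6, E14, D18, D19, E23, E29, D31.

7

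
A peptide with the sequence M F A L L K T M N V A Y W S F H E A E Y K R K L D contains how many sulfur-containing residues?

Cysteine (C, thiol) and methionine (M, thioether) are the two sulfur-containing amino acids.
Matching residues: M1, M8.

2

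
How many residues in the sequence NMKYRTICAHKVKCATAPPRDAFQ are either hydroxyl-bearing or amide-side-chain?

5

Hydroxyl-bearing: S, T, Y. Amide-side-chain: N, Q.
Hydroxyl-bearing residues here: Y4, T6, T16 (3).
Amide-side-chain residues here: N1, Q24 (2).
The two groups share no amino acid, so total = 3 + 2 = 5.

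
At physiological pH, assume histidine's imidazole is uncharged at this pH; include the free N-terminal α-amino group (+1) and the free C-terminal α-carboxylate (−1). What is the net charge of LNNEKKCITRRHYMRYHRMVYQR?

Near pH 7.4, K and R contribute +1 each, D and E contribute −1 each, and every other side chain (His included, as stated) is uncharged.
Positive (K, R): K5, K6, R10, R11, R15, R18, R23 → +7.
Negative (D, E): E4 → −1.
The N-terminus (+1) and C-terminus (−1) cancel.
Net charge = (+7) + (−1) = +6.

+6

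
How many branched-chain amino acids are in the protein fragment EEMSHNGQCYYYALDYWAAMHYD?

1

Valine (V), leucine (L), and isoleucine (I) are the branched-chain amino acids.
Matching residues: L14.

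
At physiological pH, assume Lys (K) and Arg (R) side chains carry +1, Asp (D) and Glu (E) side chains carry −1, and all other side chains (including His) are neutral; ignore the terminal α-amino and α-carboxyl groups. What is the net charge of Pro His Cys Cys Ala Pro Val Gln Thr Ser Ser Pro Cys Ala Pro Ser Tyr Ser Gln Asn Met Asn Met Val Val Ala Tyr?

0

Positive (K, R): none → +0.
Negative (D, E): none → −0.
Net charge = (+0) + (−0) = 0.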